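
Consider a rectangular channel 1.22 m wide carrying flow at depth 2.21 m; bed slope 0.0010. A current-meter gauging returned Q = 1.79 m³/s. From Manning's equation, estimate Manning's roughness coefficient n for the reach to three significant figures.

A = b·y = 1.22 × 2.21 = 2.696 m²
P = b + 2y = 1.22 + 2×2.21 = 5.640 m
R = A/P = 2.696/5.640 = 0.4780 m
n = (1/Q)·A·R^(2/3)·S^(1/2) = (1/1.79) × 2.696 × 0.6114 × 0.03162 = 0.02912

0.0291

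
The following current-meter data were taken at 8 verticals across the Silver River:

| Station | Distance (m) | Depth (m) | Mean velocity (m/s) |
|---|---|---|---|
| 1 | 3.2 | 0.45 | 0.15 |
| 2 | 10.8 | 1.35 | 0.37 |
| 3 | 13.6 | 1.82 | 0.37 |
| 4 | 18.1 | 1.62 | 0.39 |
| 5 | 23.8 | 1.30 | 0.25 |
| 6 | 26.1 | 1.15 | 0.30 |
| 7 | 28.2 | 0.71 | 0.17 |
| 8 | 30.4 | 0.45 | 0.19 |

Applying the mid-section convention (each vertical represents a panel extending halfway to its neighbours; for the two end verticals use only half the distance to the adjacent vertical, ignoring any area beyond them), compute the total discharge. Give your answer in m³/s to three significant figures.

w_1 = (10.8 − 3.2)/2 = 3.8 m; q_1 = 0.15 × 0.45 × 3.8 = 0.2565 m³/s
w_2 = (13.6 − 3.2)/2 = 5.2 m; q_2 = 0.37 × 1.35 × 5.2 = 2.597 m³/s
w_3 = (18.1 − 10.8)/2 = 3.65 m; q_3 = 0.37 × 1.82 × 3.65 = 2.458 m³/s
w_4 = (23.8 − 13.6)/2 = 5.1 m; q_4 = 0.39 × 1.62 × 5.1 = 3.222 m³/s
w_5 = (26.1 − 18.1)/2 = 4 m; q_5 = 0.25 × 1.30 × 4 = 1.300 m³/s
w_6 = (28.2 − 23.8)/2 = 2.2 m; q_6 = 0.30 × 1.15 × 2.2 = 0.7590 m³/s
w_7 = (30.4 − 26.1)/2 = 2.15 m; q_7 = 0.17 × 0.71 × 2.15 = 0.2595 m³/s
w_8 = (30.4 − 28.2)/2 = 1.1 m; q_8 = 0.19 × 0.45 × 1.1 = 0.09405 m³/s
Q = Σ qᵢ = 10.95 m³/s

10.9 m³/s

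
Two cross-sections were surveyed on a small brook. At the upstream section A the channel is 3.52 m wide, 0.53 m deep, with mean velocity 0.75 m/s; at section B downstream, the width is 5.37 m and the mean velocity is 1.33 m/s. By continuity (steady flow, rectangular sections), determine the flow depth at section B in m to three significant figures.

Q = A₁V₁ = (3.52×0.53) × 0.75 = 1.399 m³/s
d₂ = Q/(b₂ V₂) = 1.399/(5.37×1.33) = 0.1959 m

0.196 m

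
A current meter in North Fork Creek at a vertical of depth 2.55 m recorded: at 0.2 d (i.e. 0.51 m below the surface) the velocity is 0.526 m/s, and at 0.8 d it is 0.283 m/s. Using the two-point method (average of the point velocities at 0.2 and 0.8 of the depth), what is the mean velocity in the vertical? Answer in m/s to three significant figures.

0.405 m/s

v̄ = (0.526 + 0.283) / 2 = 0.4045 m/s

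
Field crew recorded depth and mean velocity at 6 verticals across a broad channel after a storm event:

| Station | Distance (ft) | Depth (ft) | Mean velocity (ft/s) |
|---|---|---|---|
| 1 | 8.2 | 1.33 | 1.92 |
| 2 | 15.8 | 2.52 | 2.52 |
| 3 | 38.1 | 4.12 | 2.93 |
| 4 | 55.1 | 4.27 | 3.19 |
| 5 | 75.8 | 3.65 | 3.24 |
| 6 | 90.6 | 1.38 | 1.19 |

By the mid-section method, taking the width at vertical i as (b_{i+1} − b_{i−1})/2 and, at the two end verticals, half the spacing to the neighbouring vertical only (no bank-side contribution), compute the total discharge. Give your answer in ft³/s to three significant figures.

821 ft³/s

w_1 = (15.8 − 8.2)/2 = 3.8 ft; q_1 = 1.92 × 1.33 × 3.8 = 9.704 ft³/s
w_2 = (38.1 − 8.2)/2 = 14.95 ft; q_2 = 2.52 × 2.52 × 14.95 = 94.94 ft³/s
w_3 = (55.1 − 15.8)/2 = 19.65 ft; q_3 = 2.93 × 4.12 × 19.65 = 237.2 ft³/s
w_4 = (75.8 − 38.1)/2 = 18.85 ft; q_4 = 3.19 × 4.27 × 18.85 = 256.8 ft³/s
w_5 = (90.6 − 55.1)/2 = 17.75 ft; q_5 = 3.24 × 3.65 × 17.75 = 209.9 ft³/s
w_6 = (90.6 − 75.8)/2 = 7.4 ft; q_6 = 1.19 × 1.38 × 7.4 = 12.15 ft³/s
Q = Σ qᵢ = 820.7 ft³/s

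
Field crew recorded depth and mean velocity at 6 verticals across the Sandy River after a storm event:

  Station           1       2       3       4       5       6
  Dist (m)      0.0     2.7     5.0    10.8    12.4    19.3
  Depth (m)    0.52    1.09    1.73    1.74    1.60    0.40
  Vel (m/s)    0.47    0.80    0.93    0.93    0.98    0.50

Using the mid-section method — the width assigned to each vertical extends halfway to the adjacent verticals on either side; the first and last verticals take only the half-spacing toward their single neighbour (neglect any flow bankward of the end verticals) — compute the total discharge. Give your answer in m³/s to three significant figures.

w_1 = (2.7 − 0.0)/2 = 1.35 m; q_1 = 0.47 × 0.52 × 1.35 = 0.3299 m³/s
w_2 = (5.0 − 0.0)/2 = 2.5 m; q_2 = 0.80 × 1.09 × 2.5 = 2.180 m³/s
w_3 = (10.8 − 2.7)/2 = 4.05 m; q_3 = 0.93 × 1.73 × 4.05 = 6.516 m³/s
w_4 = (12.4 − 5.0)/2 = 3.7 m; q_4 = 0.93 × 1.74 × 3.7 = 5.987 m³/s
w_5 = (19.3 − 10.8)/2 = 4.25 m; q_5 = 0.98 × 1.60 × 4.25 = 6.664 m³/s
w_6 = (19.3 − 12.4)/2 = 3.45 m; q_6 = 0.50 × 0.40 × 3.45 = 0.6900 m³/s
Q = Σ qᵢ = 22.37 m³/s

22.4 m³/s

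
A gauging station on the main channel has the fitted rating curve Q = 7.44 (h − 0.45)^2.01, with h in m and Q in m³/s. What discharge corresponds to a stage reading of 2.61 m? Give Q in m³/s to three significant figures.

Q = 7.44 × (2.61 − 0.45)^2.01 = 7.44 × 2.16^2.01 = 34.98 m³/s

35.0 m³/s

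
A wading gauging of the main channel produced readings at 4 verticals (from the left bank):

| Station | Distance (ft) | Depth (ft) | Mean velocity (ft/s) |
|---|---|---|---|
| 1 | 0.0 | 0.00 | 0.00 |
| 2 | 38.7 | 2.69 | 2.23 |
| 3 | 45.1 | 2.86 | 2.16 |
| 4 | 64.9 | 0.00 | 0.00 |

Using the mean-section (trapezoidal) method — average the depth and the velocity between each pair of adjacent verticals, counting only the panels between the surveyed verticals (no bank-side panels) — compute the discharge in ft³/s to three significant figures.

128 ft³/s

Panel 1-2: Δb = 38.7 ft, d̄ = (0.00+2.69)/2 = 1.345, v̄ = (0.00+2.23)/2 = 1.115 → q = 38.7×1.345×1.115 = 58.04 ft³/s
Panel 2-3: Δb = 6.4 ft, d̄ = (2.69+2.86)/2 = 2.775, v̄ = (2.23+2.16)/2 = 2.195 → q = 6.4×2.775×2.195 = 38.98 ft³/s
Panel 3-4: Δb = 19.8 ft, d̄ = (2.86+0.00)/2 = 1.43, v̄ = (2.16+0.00)/2 = 1.08 → q = 19.8×1.43×1.08 = 30.58 ft³/s
Q = Σ q = 127.6 ft³/s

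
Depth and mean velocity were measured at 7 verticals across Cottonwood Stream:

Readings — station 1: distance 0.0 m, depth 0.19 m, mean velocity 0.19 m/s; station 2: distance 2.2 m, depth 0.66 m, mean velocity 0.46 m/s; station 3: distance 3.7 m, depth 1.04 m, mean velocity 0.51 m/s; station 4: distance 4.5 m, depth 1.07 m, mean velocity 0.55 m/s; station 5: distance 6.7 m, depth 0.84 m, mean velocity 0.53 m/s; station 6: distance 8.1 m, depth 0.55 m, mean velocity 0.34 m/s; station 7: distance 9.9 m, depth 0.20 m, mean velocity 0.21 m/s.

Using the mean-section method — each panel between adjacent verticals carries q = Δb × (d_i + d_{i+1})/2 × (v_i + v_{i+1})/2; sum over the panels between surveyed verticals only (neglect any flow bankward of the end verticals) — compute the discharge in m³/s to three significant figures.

3.11 m³/s

Panel 1-2: Δb = 2.2 m, d̄ = (0.19+0.66)/2 = 0.425, v̄ = (0.19+0.46)/2 = 0.325 → q = 2.2×0.425×0.325 = 0.3039 m³/s
Panel 2-3: Δb = 1.5 m, d̄ = (0.66+1.04)/2 = 0.85, v̄ = (0.46+0.51)/2 = 0.485 → q = 1.5×0.85×0.485 = 0.6184 m³/s
Panel 3-4: Δb = 0.8 m, d̄ = (1.04+1.07)/2 = 1.055, v̄ = (0.51+0.55)/2 = 0.53 → q = 0.8×1.055×0.53 = 0.4473 m³/s
Panel 4-5: Δb = 2.2 m, d̄ = (1.07+0.84)/2 = 0.955, v̄ = (0.55+0.53)/2 = 0.54 → q = 2.2×0.955×0.54 = 1.135 m³/s
Panel 5-6: Δb = 1.4 m, d̄ = (0.84+0.55)/2 = 0.695, v̄ = (0.53+0.34)/2 = 0.435 → q = 1.4×0.695×0.435 = 0.4233 m³/s
Panel 6-7: Δb = 1.8 m, d̄ = (0.55+0.20)/2 = 0.375, v̄ = (0.34+0.21)/2 = 0.275 → q = 1.8×0.375×0.275 = 0.1856 m³/s
Q = Σ q = 3.113 m³/s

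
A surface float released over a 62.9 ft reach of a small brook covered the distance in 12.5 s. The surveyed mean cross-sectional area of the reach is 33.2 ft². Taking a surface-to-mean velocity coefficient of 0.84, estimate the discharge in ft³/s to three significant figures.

140 ft³/s

v_surface = L / t̄ = 62.9 / 12.5 = 5.032 ft/s
v_mean = 0.84 × 5.032 = 4.227 ft/s
Q = A × v_mean = 33.2 × 4.227 = 140.3 ft³/s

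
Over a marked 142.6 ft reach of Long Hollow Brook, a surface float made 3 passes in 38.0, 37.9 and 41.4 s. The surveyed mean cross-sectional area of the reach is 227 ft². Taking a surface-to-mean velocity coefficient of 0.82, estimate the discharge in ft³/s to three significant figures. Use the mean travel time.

679 ft³/s

t̄ = (38.0 + 37.9 + 41.4) / 3 = 39.1 s
v_surface = L / t̄ = 142.6 / 39.1 = 3.647 ft/s
v_mean = 0.82 × 3.647 = 2.991 ft/s
Q = A × v_mean = 227 × 2.991 = 678.9 ft³/s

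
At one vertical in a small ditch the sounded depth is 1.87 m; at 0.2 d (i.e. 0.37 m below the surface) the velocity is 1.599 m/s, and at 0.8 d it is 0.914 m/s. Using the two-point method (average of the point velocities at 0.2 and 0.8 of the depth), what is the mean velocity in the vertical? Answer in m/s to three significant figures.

1.26 m/s

v̄ = (1.599 + 0.914) / 2 = 1.257 m/s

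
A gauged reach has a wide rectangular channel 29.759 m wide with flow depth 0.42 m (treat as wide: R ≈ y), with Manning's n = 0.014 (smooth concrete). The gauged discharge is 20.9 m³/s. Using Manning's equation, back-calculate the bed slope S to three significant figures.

A = b·y = 29.759 × 0.42 = 12.50 m²
Wide channel: R ≈ y = 0.42 m
S = (Q·n / (1·A·R^(2/3)))² = (20.9×0.014 / (1×12.50×0.5608))² = 0.001742

0.00174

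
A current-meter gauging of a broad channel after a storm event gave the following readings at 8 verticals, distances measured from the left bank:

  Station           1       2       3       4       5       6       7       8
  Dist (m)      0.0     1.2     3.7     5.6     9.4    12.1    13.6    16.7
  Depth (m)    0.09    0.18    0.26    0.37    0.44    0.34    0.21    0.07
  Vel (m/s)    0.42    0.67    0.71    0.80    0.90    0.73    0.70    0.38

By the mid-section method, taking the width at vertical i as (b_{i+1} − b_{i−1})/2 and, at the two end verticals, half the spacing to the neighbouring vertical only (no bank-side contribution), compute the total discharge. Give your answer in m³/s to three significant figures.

w_1 = (1.2 − 0.0)/2 = 0.6 m; q_1 = 0.42 × 0.09 × 0.6 = 0.02268 m³/s
w_2 = (3.7 − 0.0)/2 = 1.85 m; q_2 = 0.67 × 0.18 × 1.85 = 0.2231 m³/s
w_3 = (5.6 − 1.2)/2 = 2.2 m; q_3 = 0.71 × 0.26 × 2.2 = 0.4061 m³/s
w_4 = (9.4 − 3.7)/2 = 2.85 m; q_4 = 0.80 × 0.37 × 2.85 = 0.8436 m³/s
w_5 = (12.1 − 5.6)/2 = 3.25 m; q_5 = 0.90 × 0.44 × 3.25 = 1.287 m³/s
w_6 = (13.6 − 9.4)/2 = 2.1 m; q_6 = 0.73 × 0.34 × 2.1 = 0.5212 m³/s
w_7 = (16.7 − 12.1)/2 = 2.3 m; q_7 = 0.70 × 0.21 × 2.3 = 0.3381 m³/s
w_8 = (16.7 − 13.6)/2 = 1.55 m; q_8 = 0.38 × 0.07 × 1.55 = 0.04123 m³/s
Q = Σ qᵢ = 3.683 m³/s

3.68 m³/s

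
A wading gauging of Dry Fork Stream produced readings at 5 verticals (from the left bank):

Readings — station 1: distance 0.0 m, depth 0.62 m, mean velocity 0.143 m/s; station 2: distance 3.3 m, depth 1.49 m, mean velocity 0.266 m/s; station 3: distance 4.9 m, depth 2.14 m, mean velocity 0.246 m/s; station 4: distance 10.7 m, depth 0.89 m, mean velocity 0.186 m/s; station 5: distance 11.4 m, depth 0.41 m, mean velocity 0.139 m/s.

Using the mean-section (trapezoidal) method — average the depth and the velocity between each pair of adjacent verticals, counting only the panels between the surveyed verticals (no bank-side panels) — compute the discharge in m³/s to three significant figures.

Panel 1-2: Δb = 3.3 m, d̄ = (0.62+1.49)/2 = 1.055, v̄ = (0.143+0.266)/2 = 0.2045 → q = 3.3×1.055×0.2045 = 0.7120 m³/s
Panel 2-3: Δb = 1.6 m, d̄ = (1.49+2.14)/2 = 1.815, v̄ = (0.266+0.246)/2 = 0.256 → q = 1.6×1.815×0.256 = 0.7434 m³/s
Panel 3-4: Δb = 5.8 m, d̄ = (2.14+0.89)/2 = 1.515, v̄ = (0.246+0.186)/2 = 0.216 → q = 5.8×1.515×0.216 = 1.898 m³/s
Panel 4-5: Δb = 0.7 m, d̄ = (0.89+0.41)/2 = 0.65, v̄ = (0.186+0.139)/2 = 0.1625 → q = 0.7×0.65×0.1625 = 0.07394 m³/s
Q = Σ q = 3.427 m³/s

3.43 m³/s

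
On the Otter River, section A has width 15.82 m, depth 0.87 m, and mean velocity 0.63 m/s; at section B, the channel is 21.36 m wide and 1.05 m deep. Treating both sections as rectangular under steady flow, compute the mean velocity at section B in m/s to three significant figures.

0.387 m/s

Q = A₁V₁ = (15.82×0.87) × 0.63 = 8.671 m³/s
A₂ = 21.36 × 1.05 = 22.43 m²
V₂ = Q/A₂ = 8.671/22.43 = 0.3866 m/s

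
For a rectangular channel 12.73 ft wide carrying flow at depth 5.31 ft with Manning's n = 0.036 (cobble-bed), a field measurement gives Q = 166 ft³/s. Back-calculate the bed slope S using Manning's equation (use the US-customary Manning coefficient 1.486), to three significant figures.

A = b·y = 12.73 × 5.31 = 67.60 ft²
P = b + 2y = 12.73 + 2×5.31 = 23.35 ft
R = A/P = 67.60/23.35 = 2.895 ft
S = (Q·n / (1.486·A·R^(2/3)))² = (166×0.036 / (1.486×67.60×2.031))² = 0.0008579

0.000858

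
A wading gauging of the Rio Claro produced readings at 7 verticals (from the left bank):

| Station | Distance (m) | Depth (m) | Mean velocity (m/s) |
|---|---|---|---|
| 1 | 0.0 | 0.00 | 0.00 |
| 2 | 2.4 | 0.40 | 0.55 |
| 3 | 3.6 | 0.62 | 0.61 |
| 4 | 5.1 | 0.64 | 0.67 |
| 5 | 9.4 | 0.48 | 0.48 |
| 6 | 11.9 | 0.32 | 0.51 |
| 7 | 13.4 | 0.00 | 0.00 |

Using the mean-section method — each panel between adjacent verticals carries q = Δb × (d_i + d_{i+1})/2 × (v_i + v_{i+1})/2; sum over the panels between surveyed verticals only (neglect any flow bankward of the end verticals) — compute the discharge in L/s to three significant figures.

3030 L/s

Panel 1-2: Δb = 2.4 m, d̄ = (0.00+0.40)/2 = 0.2, v̄ = (0.00+0.55)/2 = 0.275 → q = 2.4×0.2×0.275 = 0.1320 m³/s
Panel 2-3: Δb = 1.2 m, d̄ = (0.40+0.62)/2 = 0.51, v̄ = (0.55+0.61)/2 = 0.58 → q = 1.2×0.51×0.58 = 0.3550 m³/s
Panel 3-4: Δb = 1.5 m, d̄ = (0.62+0.64)/2 = 0.63, v̄ = (0.61+0.67)/2 = 0.64 → q = 1.5×0.63×0.64 = 0.6048 m³/s
Panel 4-5: Δb = 4.3 m, d̄ = (0.64+0.48)/2 = 0.56, v̄ = (0.67+0.48)/2 = 0.575 → q = 4.3×0.56×0.575 = 1.385 m³/s
Panel 5-6: Δb = 2.5 m, d̄ = (0.48+0.32)/2 = 0.4, v̄ = (0.48+0.51)/2 = 0.495 → q = 2.5×0.4×0.495 = 0.4950 m³/s
Panel 6-7: Δb = 1.5 m, d̄ = (0.32+0.00)/2 = 0.16, v̄ = (0.51+0.00)/2 = 0.255 → q = 1.5×0.16×0.255 = 0.06120 m³/s
Q = Σ q = 3.033 m³/s
= 3.033 × 1000 = 3033 L/s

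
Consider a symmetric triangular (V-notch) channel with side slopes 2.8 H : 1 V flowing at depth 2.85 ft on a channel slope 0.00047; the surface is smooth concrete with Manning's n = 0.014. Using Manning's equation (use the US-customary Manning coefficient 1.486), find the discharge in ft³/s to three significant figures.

63.7 ft³/s

A = z·y² = 2.8×2.85² = 22.74 ft²
P = 2y√(1+z²) = 2×2.85×√(1+2.8²) = 16.95 ft
R = A/P = 22.74/16.95 = 1.342 ft
Q = (1.486/n)·A·R^(2/3)·S^(1/2) = (1.486/0.014) × 22.74 × 1.342^(2/3) × 0.00047^(1/2) = 63.67 ft³/s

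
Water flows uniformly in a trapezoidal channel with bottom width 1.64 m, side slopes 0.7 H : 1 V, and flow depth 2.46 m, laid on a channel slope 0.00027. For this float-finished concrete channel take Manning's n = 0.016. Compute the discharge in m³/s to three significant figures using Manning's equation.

8.95 m³/s

A = (b + z·y)·y = (1.64 + 0.7×2.46)×2.46 = 8.271 m²
P = b + 2y√(1+z²) = 1.64 + 2×2.46×√(1+0.7²) = 7.646 m
R = A/P = 8.271/7.646 = 1.082 m
Q = (1/n)·A·R^(2/3)·S^(1/2) = (1/0.016) × 8.271 × 1.082^(2/3) × 0.00027^(1/2) = 8.950 m³/s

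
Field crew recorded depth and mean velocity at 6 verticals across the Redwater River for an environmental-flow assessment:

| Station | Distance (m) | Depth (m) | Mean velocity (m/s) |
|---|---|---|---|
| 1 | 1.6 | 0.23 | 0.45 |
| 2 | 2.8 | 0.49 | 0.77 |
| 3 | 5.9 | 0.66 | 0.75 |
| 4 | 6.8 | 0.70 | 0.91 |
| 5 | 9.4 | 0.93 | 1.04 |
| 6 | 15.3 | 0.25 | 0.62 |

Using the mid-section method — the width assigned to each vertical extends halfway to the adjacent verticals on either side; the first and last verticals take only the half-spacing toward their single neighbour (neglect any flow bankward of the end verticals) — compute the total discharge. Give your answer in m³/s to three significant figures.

7.55 m³/s

w_1 = (2.8 − 1.6)/2 = 0.6 m; q_1 = 0.45 × 0.23 × 0.6 = 0.06210 m³/s
w_2 = (5.9 − 1.6)/2 = 2.15 m; q_2 = 0.77 × 0.49 × 2.15 = 0.8112 m³/s
w_3 = (6.8 − 2.8)/2 = 2 m; q_3 = 0.75 × 0.66 × 2 = 0.9900 m³/s
w_4 = (9.4 − 5.9)/2 = 1.75 m; q_4 = 0.91 × 0.70 × 1.75 = 1.115 m³/s
w_5 = (15.3 − 6.8)/2 = 4.25 m; q_5 = 1.04 × 0.93 × 4.25 = 4.111 m³/s
w_6 = (15.3 − 9.4)/2 = 2.95 m; q_6 = 0.62 × 0.25 × 2.95 = 0.4573 m³/s
Q = Σ qᵢ = 7.546 m³/s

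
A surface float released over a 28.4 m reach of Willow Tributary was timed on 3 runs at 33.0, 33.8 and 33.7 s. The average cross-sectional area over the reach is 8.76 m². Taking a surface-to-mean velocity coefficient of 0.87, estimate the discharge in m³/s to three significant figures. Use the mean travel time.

6.46 m³/s

t̄ = (33.0 + 33.8 + 33.7) / 3 = 33.5 s
v_surface = L / t̄ = 28.4 / 33.5 = 0.8478 m/s
v_mean = 0.87 × 0.8478 = 0.7376 m/s
Q = A × v_mean = 8.76 × 0.7376 = 6.461 m³/s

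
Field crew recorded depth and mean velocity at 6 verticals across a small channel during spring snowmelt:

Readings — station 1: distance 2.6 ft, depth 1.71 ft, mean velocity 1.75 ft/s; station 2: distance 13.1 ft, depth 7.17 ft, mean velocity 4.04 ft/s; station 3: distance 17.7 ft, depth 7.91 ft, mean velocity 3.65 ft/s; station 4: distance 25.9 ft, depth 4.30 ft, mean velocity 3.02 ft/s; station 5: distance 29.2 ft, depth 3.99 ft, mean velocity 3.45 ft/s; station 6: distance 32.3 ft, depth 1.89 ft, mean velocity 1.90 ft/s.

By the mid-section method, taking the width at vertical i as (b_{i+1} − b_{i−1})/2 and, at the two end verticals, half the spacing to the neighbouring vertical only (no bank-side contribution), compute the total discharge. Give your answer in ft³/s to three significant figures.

w_1 = (13.1 − 2.6)/2 = 5.25 ft; q_1 = 1.75 × 1.71 × 5.25 = 15.71 ft³/s
w_2 = (17.7 − 2.6)/2 = 7.55 ft; q_2 = 4.04 × 7.17 × 7.55 = 218.7 ft³/s
w_3 = (25.9 − 13.1)/2 = 6.4 ft; q_3 = 3.65 × 7.91 × 6.4 = 184.8 ft³/s
w_4 = (29.2 − 17.7)/2 = 5.75 ft; q_4 = 3.02 × 4.30 × 5.75 = 74.67 ft³/s
w_5 = (32.3 − 25.9)/2 = 3.2 ft; q_5 = 3.45 × 3.99 × 3.2 = 44.05 ft³/s
w_6 = (32.3 − 29.2)/2 = 1.55 ft; q_6 = 1.90 × 1.89 × 1.55 = 5.566 ft³/s
Q = Σ qᵢ = 543.5 ft³/s

543 ft³/s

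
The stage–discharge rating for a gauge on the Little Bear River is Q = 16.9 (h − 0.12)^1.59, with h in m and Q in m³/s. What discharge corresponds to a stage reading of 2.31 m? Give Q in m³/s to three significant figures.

58.8 m³/s

Q = 16.9 × (2.31 − 0.12)^1.59 = 16.9 × 2.19^1.59 = 58.78 m³/s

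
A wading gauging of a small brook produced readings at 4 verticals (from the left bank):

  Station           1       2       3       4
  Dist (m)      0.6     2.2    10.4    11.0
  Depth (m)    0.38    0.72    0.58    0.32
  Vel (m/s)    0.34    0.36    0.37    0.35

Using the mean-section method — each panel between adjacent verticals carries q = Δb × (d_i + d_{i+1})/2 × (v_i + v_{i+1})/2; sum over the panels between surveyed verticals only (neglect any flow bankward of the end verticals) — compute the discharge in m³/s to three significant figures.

2.35 m³/s

Panel 1-2: Δb = 1.6 m, d̄ = (0.38+0.72)/2 = 0.55, v̄ = (0.34+0.36)/2 = 0.35 → q = 1.6×0.55×0.35 = 0.3080 m³/s
Panel 2-3: Δb = 8.2 m, d̄ = (0.72+0.58)/2 = 0.65, v̄ = (0.36+0.37)/2 = 0.365 → q = 8.2×0.65×0.365 = 1.945 m³/s
Panel 3-4: Δb = 0.6 m, d̄ = (0.58+0.32)/2 = 0.45, v̄ = (0.37+0.35)/2 = 0.36 → q = 0.6×0.45×0.36 = 0.09720 m³/s
Q = Σ q = 2.351 m³/s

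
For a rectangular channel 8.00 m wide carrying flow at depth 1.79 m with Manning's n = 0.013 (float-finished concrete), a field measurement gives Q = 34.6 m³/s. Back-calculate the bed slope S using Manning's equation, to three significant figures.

A = b·y = 8.00 × 1.79 = 14.32 m²
P = b + 2y = 8.00 + 2×1.79 = 11.58 m
R = A/P = 14.32/11.58 = 1.237 m
S = (Q·n / (1·A·R^(2/3)))² = (34.6×0.013 / (1×14.32×1.152))² = 0.0007433

0.000743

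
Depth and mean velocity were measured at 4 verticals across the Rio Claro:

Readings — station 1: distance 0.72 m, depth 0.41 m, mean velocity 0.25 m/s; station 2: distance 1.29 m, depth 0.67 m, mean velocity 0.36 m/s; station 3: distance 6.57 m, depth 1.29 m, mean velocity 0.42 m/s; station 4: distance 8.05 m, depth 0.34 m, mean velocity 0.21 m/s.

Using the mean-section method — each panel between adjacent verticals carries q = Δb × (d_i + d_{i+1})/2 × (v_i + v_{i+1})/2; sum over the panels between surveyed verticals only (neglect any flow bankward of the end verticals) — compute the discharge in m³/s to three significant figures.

Panel 1-2: Δb = 0.57 m, d̄ = (0.41+0.67)/2 = 0.54, v̄ = (0.25+0.36)/2 = 0.305 → q = 0.57×0.54×0.305 = 0.09388 m³/s
Panel 2-3: Δb = 5.28 m, d̄ = (0.67+1.29)/2 = 0.98, v̄ = (0.36+0.42)/2 = 0.39 → q = 5.28×0.98×0.39 = 2.018 m³/s
Panel 3-4: Δb = 1.48 m, d̄ = (1.29+0.34)/2 = 0.815, v̄ = (0.42+0.21)/2 = 0.315 → q = 1.48×0.815×0.315 = 0.3800 m³/s
Q = Σ q = 2.492 m³/s

2.49 m³/s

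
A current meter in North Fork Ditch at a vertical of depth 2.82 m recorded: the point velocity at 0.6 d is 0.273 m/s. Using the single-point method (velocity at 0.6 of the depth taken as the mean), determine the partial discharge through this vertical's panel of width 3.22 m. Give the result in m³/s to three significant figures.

2.48 m³/s

v̄ = v₀.₆ = 0.273 m/s
q = v̄ × d × w = 0.2730 × 2.82 × 3.22 = 2.479 m³/s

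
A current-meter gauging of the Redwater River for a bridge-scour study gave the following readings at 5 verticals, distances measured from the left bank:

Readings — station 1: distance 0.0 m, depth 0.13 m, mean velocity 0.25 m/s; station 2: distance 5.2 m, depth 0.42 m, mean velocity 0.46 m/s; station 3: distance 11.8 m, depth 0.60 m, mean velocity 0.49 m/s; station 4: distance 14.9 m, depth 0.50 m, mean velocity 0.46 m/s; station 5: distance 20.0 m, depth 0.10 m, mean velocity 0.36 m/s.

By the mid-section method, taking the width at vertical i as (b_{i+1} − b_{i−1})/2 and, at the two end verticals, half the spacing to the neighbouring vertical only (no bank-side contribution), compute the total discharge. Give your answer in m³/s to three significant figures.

w_1 = (5.2 − 0.0)/2 = 2.6 m; q_1 = 0.25 × 0.13 × 2.6 = 0.08450 m³/s
w_2 = (11.8 − 0.0)/2 = 5.9 m; q_2 = 0.46 × 0.42 × 5.9 = 1.140 m³/s
w_3 = (14.9 − 5.2)/2 = 4.85 m; q_3 = 0.49 × 0.60 × 4.85 = 1.426 m³/s
w_4 = (20.0 − 11.8)/2 = 4.1 m; q_4 = 0.46 × 0.50 × 4.1 = 0.9430 m³/s
w_5 = (20.0 − 14.9)/2 = 2.55 m; q_5 = 0.36 × 0.10 × 2.55 = 0.09180 m³/s
Q = Σ qᵢ = 3.685 m³/s

3.69 m³/s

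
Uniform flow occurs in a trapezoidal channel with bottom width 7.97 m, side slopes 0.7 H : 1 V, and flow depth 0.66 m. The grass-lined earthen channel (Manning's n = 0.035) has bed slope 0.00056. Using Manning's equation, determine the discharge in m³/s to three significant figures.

2.62 m³/s

A = (b + z·y)·y = (7.97 + 0.7×0.66)×0.66 = 5.565 m²
P = b + 2y√(1+z²) = 7.97 + 2×0.66×√(1+0.7²) = 9.581 m
R = A/P = 5.565/9.581 = 0.5808 m
Q = (1/n)·A·R^(2/3)·S^(1/2) = (1/0.035) × 5.565 × 0.5808^(2/3) × 0.00056^(1/2) = 2.619 m³/s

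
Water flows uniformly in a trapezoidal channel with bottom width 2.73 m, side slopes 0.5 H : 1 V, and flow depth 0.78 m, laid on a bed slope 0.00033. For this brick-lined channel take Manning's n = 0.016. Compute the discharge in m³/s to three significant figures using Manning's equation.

A = (b + z·y)·y = (2.73 + 0.5×0.78)×0.78 = 2.434 m²
P = b + 2y√(1+z²) = 2.73 + 2×0.78×√(1+0.5²) = 4.474 m
R = A/P = 2.434/4.474 = 0.5439 m
Q = (1/n)·A·R^(2/3)·S^(1/2) = (1/0.016) × 2.434 × 0.5439^(2/3) × 0.00033^(1/2) = 1.841 m³/s

1.84 m³/s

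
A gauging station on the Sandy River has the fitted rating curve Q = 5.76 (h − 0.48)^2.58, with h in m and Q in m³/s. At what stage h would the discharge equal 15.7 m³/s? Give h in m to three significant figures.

1.95 m

h − h₀ = (Q/C)^(1/b) = (15.7/5.76)^(1/2.58) = 1.475 m
h = 0.48 + 1.475 = 1.955 m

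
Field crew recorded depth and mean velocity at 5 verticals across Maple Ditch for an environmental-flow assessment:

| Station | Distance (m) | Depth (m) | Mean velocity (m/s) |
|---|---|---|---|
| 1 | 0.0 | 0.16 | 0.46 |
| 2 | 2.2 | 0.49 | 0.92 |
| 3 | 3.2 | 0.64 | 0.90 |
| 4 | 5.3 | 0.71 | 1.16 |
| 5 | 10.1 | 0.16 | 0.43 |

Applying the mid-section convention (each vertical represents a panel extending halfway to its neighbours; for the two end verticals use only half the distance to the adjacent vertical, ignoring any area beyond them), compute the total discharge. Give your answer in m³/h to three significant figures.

w_1 = (2.2 − 0.0)/2 = 1.1 m; q_1 = 0.46 × 0.16 × 1.1 = 0.08096 m³/s
w_2 = (3.2 − 0.0)/2 = 1.6 m; q_2 = 0.92 × 0.49 × 1.6 = 0.7213 m³/s
w_3 = (5.3 − 2.2)/2 = 1.55 m; q_3 = 0.90 × 0.64 × 1.55 = 0.8928 m³/s
w_4 = (10.1 − 3.2)/2 = 3.45 m; q_4 = 1.16 × 0.71 × 3.45 = 2.841 m³/s
w_5 = (10.1 − 5.3)/2 = 2.4 m; q_5 = 0.43 × 0.16 × 2.4 = 0.1651 m³/s
Q = Σ qᵢ = 4.702 m³/s
= 4.702 × 3600 = 16930 m³/h

16900 m³/h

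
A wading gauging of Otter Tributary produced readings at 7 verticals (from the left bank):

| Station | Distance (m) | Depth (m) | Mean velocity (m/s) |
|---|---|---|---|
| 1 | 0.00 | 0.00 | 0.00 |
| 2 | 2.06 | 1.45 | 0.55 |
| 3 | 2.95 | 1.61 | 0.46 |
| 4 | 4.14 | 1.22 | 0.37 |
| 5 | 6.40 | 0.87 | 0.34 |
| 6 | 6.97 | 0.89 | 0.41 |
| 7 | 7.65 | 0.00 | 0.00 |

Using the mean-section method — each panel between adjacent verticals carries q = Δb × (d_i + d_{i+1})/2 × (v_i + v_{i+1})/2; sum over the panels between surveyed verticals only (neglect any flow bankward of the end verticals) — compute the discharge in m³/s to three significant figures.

Panel 1-2: Δb = 2.06 m, d̄ = (0.00+1.45)/2 = 0.725, v̄ = (0.00+0.55)/2 = 0.275 → q = 2.06×0.725×0.275 = 0.4107 m³/s
Panel 2-3: Δb = 0.89 m, d̄ = (1.45+1.61)/2 = 1.53, v̄ = (0.55+0.46)/2 = 0.505 → q = 0.89×1.53×0.505 = 0.6877 m³/s
Panel 3-4: Δb = 1.19 m, d̄ = (1.61+1.22)/2 = 1.415, v̄ = (0.46+0.37)/2 = 0.415 → q = 1.19×1.415×0.415 = 0.6988 m³/s
Panel 4-5: Δb = 2.26 m, d̄ = (1.22+0.87)/2 = 1.045, v̄ = (0.37+0.34)/2 = 0.355 → q = 2.26×1.045×0.355 = 0.8384 m³/s
Panel 5-6: Δb = 0.57 m, d̄ = (0.87+0.89)/2 = 0.88, v̄ = (0.34+0.41)/2 = 0.375 → q = 0.57×0.88×0.375 = 0.1881 m³/s
Panel 6-7: Δb = 0.68 m, d̄ = (0.89+0.00)/2 = 0.445, v̄ = (0.41+0.00)/2 = 0.205 → q = 0.68×0.445×0.205 = 0.06203 m³/s
Q = Σ q = 2.886 m³/s

2.89 m³/s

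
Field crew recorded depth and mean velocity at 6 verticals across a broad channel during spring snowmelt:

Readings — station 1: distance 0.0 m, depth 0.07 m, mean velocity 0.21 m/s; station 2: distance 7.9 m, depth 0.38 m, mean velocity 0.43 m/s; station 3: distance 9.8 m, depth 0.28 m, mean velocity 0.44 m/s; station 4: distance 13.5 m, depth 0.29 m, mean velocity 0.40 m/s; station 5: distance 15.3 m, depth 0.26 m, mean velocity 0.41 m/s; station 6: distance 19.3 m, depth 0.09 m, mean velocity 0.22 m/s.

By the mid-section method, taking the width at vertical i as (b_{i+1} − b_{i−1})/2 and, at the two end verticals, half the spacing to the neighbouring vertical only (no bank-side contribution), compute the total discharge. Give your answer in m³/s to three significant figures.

w_1 = (7.9 − 0.0)/2 = 3.95 m; q_1 = 0.21 × 0.07 × 3.95 = 0.05807 m³/s
w_2 = (9.8 − 0.0)/2 = 4.9 m; q_2 = 0.43 × 0.38 × 4.9 = 0.8007 m³/s
w_3 = (13.5 − 7.9)/2 = 2.8 m; q_3 = 0.44 × 0.28 × 2.8 = 0.3450 m³/s
w_4 = (15.3 − 9.8)/2 = 2.75 m; q_4 = 0.40 × 0.29 × 2.75 = 0.3190 m³/s
w_5 = (19.3 − 13.5)/2 = 2.9 m; q_5 = 0.41 × 0.26 × 2.9 = 0.3091 m³/s
w_6 = (19.3 − 15.3)/2 = 2 m; q_6 = 0.22 × 0.09 × 2 = 0.03960 m³/s
Q = Σ qᵢ = 1.871 m³/s

1.87 m³/s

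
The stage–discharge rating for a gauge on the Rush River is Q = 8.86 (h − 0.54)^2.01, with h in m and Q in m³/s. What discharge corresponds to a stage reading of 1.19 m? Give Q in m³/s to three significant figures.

Q = 8.86 × (1.19 − 0.54)^2.01 = 8.86 × 0.65^2.01 = 3.727 m³/s

3.73 m³/s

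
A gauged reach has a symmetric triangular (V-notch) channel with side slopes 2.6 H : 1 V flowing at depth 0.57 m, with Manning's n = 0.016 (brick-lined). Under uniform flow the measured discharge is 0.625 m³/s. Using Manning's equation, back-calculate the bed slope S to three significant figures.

0.000819

A = z·y² = 2.6×0.57² = 0.8447 m²
P = 2y√(1+z²) = 2×0.57×√(1+2.6²) = 3.176 m
R = A/P = 0.8447/3.176 = 0.2660 m
S = (Q·n / (1·A·R^(2/3)))² = (0.625×0.016 / (1×0.8447×0.4136))² = 0.0008192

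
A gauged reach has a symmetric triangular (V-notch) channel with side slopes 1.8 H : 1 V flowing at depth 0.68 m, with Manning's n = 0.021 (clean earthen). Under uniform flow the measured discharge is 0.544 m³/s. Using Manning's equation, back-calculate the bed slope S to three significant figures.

A = z·y² = 1.8×0.68² = 0.8323 m²
P = 2y√(1+z²) = 2×0.68×√(1+1.8²) = 2.800 m
R = A/P = 0.8323/2.800 = 0.2972 m
S = (Q·n / (1·A·R^(2/3)))² = (0.544×0.021 / (1×0.8323×0.4454))² = 0.0009498

0.000950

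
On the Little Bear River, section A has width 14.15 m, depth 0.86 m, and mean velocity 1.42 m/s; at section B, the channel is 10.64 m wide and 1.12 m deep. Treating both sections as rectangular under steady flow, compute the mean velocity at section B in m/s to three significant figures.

1.45 m/s

Q = A₁V₁ = (14.15×0.86) × 1.42 = 17.28 m³/s
A₂ = 10.64 × 1.12 = 11.92 m²
V₂ = Q/A₂ = 17.28/11.92 = 1.450 m/s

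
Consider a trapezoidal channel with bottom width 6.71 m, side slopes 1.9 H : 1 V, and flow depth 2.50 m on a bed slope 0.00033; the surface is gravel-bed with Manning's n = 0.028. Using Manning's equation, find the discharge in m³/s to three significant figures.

25.9 m³/s

A = (b + z·y)·y = (6.71 + 1.9×2.50)×2.50 = 28.65 m²
P = b + 2y√(1+z²) = 6.71 + 2×2.50×√(1+1.9²) = 17.45 m
R = A/P = 28.65/17.45 = 1.642 m
Q = (1/n)·A·R^(2/3)·S^(1/2) = (1/0.028) × 28.65 × 1.642^(2/3) × 0.00033^(1/2) = 25.87 m³/s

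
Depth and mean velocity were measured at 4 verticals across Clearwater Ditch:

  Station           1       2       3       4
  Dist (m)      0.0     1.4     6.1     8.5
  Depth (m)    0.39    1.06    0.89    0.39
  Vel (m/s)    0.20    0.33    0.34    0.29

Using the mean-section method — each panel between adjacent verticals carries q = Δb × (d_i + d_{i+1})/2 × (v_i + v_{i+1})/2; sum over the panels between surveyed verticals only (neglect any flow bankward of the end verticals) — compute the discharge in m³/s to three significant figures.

2.29 m³/s

Panel 1-2: Δb = 1.4 m, d̄ = (0.39+1.06)/2 = 0.725, v̄ = (0.20+0.33)/2 = 0.265 → q = 1.4×0.725×0.265 = 0.2690 m³/s
Panel 2-3: Δb = 4.7 m, d̄ = (1.06+0.89)/2 = 0.975, v̄ = (0.33+0.34)/2 = 0.335 → q = 4.7×0.975×0.335 = 1.535 m³/s
Panel 3-4: Δb = 2.4 m, d̄ = (0.89+0.39)/2 = 0.64, v̄ = (0.34+0.29)/2 = 0.315 → q = 2.4×0.64×0.315 = 0.4838 m³/s
Q = Σ q = 2.288 m³/s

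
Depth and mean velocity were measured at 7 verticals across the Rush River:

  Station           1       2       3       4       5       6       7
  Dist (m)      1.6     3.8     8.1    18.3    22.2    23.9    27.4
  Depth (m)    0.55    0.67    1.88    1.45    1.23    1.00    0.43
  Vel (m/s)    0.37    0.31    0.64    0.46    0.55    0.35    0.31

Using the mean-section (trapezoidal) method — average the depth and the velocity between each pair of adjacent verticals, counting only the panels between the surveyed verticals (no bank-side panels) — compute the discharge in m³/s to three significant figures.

Panel 1-2: Δb = 2.2 m, d̄ = (0.55+0.67)/2 = 0.61, v̄ = (0.37+0.31)/2 = 0.34 → q = 2.2×0.61×0.34 = 0.4563 m³/s
Panel 2-3: Δb = 4.3 m, d̄ = (0.67+1.88)/2 = 1.275, v̄ = (0.31+0.64)/2 = 0.475 → q = 4.3×1.275×0.475 = 2.604 m³/s
Panel 3-4: Δb = 10.2 m, d̄ = (1.88+1.45)/2 = 1.665, v̄ = (0.64+0.46)/2 = 0.55 → q = 10.2×1.665×0.55 = 9.341 m³/s
Panel 4-5: Δb = 3.9 m, d̄ = (1.45+1.23)/2 = 1.34, v̄ = (0.46+0.55)/2 = 0.505 → q = 3.9×1.34×0.505 = 2.639 m³/s
Panel 5-6: Δb = 1.7 m, d̄ = (1.23+1.00)/2 = 1.115, v̄ = (0.55+0.35)/2 = 0.45 → q = 1.7×1.115×0.45 = 0.8530 m³/s
Panel 6-7: Δb = 3.5 m, d̄ = (1.00+0.43)/2 = 0.715, v̄ = (0.35+0.31)/2 = 0.33 → q = 3.5×0.715×0.33 = 0.8258 m³/s
Q = Σ q = 16.72 m³/s

16.7 m³/s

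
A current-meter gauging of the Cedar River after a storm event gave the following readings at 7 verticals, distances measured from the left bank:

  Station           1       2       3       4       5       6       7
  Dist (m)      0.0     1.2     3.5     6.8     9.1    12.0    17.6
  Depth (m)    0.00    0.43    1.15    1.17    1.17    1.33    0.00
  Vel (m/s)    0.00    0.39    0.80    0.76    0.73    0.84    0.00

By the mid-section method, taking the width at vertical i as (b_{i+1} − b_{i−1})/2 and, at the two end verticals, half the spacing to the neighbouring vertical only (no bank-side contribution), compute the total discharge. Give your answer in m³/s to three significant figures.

w_2 = (3.5 − 0.0)/2 = 1.75 m; q_2 = 0.39 × 0.43 × 1.75 = 0.2935 m³/s
w_3 = (6.8 − 1.2)/2 = 2.8 m; q_3 = 0.80 × 1.15 × 2.8 = 2.576 m³/s
w_4 = (9.1 − 3.5)/2 = 2.8 m; q_4 = 0.76 × 1.17 × 2.8 = 2.490 m³/s
w_5 = (12.0 − 6.8)/2 = 2.6 m; q_5 = 0.73 × 1.17 × 2.6 = 2.221 m³/s
w_6 = (17.6 − 9.1)/2 = 4.25 m; q_6 = 0.84 × 1.33 × 4.25 = 4.748 m³/s
Stations 1, 7 contribute zero (depth or velocity is 0).
Q = Σ qᵢ = 12.33 m³/s

12.3 m³/s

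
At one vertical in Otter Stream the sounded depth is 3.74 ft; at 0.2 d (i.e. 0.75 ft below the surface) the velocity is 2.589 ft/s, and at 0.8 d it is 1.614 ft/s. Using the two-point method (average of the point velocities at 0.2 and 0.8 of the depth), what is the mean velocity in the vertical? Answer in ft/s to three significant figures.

2.10 ft/s

v̄ = (2.589 + 1.614) / 2 = 2.102 ft/s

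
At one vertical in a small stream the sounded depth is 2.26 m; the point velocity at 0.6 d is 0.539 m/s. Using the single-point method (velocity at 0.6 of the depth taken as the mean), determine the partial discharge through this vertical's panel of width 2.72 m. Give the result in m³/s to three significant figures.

3.31 m³/s

v̄ = v₀.₆ = 0.539 m/s
q = v̄ × d × w = 0.5390 × 2.26 × 2.72 = 3.313 m³/s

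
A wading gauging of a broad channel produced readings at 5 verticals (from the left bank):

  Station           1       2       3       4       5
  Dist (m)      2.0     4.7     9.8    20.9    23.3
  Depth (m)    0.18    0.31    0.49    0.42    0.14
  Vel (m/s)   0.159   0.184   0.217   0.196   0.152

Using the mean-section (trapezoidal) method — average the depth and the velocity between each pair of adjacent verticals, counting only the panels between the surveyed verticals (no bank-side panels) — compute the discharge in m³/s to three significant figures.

1.68 m³/s

Panel 1-2: Δb = 2.7 m, d̄ = (0.18+0.31)/2 = 0.245, v̄ = (0.159+0.184)/2 = 0.1715 → q = 2.7×0.245×0.1715 = 0.1134 m³/s
Panel 2-3: Δb = 5.1 m, d̄ = (0.31+0.49)/2 = 0.4, v̄ = (0.184+0.217)/2 = 0.2005 → q = 5.1×0.4×0.2005 = 0.4090 m³/s
Panel 3-4: Δb = 11.1 m, d̄ = (0.49+0.42)/2 = 0.455, v̄ = (0.217+0.196)/2 = 0.2065 → q = 11.1×0.455×0.2065 = 1.043 m³/s
Panel 4-5: Δb = 2.4 m, d̄ = (0.42+0.14)/2 = 0.28, v̄ = (0.196+0.152)/2 = 0.174 → q = 2.4×0.28×0.174 = 0.1169 m³/s
Q = Σ q = 1.682 m³/s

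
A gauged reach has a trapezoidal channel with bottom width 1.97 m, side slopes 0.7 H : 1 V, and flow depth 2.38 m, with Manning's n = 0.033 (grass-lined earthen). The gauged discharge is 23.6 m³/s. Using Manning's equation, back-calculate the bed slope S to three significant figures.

A = (b + z·y)·y = (1.97 + 0.7×2.38)×2.38 = 8.654 m²
P = b + 2y√(1+z²) = 1.97 + 2×2.38×√(1+0.7²) = 7.780 m
R = A/P = 8.654/7.780 = 1.112 m
S = (Q·n / (1·A·R^(2/3)))² = (23.6×0.033 / (1×8.654×1.074))² = 0.007028

0.00703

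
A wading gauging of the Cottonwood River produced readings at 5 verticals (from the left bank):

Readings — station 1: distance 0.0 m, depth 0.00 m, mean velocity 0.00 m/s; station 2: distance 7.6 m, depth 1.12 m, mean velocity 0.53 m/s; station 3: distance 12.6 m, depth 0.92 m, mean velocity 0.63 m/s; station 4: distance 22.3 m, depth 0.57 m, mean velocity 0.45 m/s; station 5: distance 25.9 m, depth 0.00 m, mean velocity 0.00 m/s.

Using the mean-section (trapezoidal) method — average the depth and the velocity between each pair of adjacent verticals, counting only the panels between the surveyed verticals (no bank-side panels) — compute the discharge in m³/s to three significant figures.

8.22 m³/s

Panel 1-2: Δb = 7.6 m, d̄ = (0.00+1.12)/2 = 0.56, v̄ = (0.00+0.53)/2 = 0.265 → q = 7.6×0.56×0.265 = 1.128 m³/s
Panel 2-3: Δb = 5 m, d̄ = (1.12+0.92)/2 = 1.02, v̄ = (0.53+0.63)/2 = 0.58 → q = 5×1.02×0.58 = 2.958 m³/s
Panel 3-4: Δb = 9.7 m, d̄ = (0.92+0.57)/2 = 0.745, v̄ = (0.63+0.45)/2 = 0.54 → q = 9.7×0.745×0.54 = 3.902 m³/s
Panel 4-5: Δb = 3.6 m, d̄ = (0.57+0.00)/2 = 0.285, v̄ = (0.45+0.00)/2 = 0.225 → q = 3.6×0.285×0.225 = 0.2309 m³/s
Q = Σ q = 8.219 m³/s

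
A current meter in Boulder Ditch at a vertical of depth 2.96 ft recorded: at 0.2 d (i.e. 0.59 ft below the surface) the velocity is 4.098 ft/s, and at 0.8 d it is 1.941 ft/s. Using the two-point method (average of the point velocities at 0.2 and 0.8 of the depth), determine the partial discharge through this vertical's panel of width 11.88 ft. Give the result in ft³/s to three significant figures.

106 ft³/s

v̄ = (4.098 + 1.941) / 2 = 3.020 ft/s
q = v̄ × d × w = 3.020 × 2.96 × 11.88 = 106.2 ft³/s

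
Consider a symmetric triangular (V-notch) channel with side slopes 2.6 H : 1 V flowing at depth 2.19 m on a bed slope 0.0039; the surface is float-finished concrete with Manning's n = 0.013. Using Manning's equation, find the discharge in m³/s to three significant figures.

A = z·y² = 2.6×2.19² = 12.47 m²
P = 2y√(1+z²) = 2×2.19×√(1+2.6²) = 12.20 m
R = A/P = 12.47/12.20 = 1.022 m
Q = (1/n)·A·R^(2/3)·S^(1/2) = (1/0.013) × 12.47 × 1.022^(2/3) × 0.0039^(1/2) = 60.78 m³/s

60.8 m³/s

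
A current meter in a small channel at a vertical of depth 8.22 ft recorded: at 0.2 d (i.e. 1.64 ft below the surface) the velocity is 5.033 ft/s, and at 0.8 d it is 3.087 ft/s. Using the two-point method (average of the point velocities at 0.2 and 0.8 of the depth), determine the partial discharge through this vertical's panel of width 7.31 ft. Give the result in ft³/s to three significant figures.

244 ft³/s

v̄ = (5.033 + 3.087) / 2 = 4.060 ft/s
q = v̄ × d × w = 4.060 × 8.22 × 7.31 = 244.0 ft³/s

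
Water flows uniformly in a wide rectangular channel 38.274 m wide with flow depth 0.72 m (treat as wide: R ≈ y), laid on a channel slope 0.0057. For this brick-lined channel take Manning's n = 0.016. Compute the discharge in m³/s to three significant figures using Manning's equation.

A = b·y = 38.274 × 0.72 = 27.56 m²
Wide channel: R ≈ y = 0.72 m
Q = (1/n)·A·R^(2/3)·S^(1/2) = (1/0.016) × 27.56 × 0.7200^(2/3) × 0.0057^(1/2) = 104.5 m³/s

104 m³/s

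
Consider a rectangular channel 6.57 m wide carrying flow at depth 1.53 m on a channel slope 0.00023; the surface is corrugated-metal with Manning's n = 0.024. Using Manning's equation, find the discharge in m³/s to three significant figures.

A = b·y = 6.57 × 1.53 = 10.05 m²
P = b + 2y = 6.57 + 2×1.53 = 9.630 m
R = A/P = 10.05/9.630 = 1.044 m
Q = (1/n)·A·R^(2/3)·S^(1/2) = (1/0.024) × 10.05 × 1.044^(2/3) × 0.00023^(1/2) = 6.536 m³/s

6.54 m³/s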